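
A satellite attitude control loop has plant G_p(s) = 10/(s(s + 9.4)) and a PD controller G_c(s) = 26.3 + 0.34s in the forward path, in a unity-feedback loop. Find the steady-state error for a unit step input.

0

The open loop G_c(s)G_p(s) has a pole at the origin (type 1), so the static position error constant is infinite and e_ss = 1/(1+∞) = 0.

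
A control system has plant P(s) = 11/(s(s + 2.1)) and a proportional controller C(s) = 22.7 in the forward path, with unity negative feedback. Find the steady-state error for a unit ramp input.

The loop has one pole at the origin (type 1). Velocity error constant K_v = lim_{s→0} s·C(s)P(s) = 22.7·11/2.1 = 118.9.
Steady-state error to a unit ramp: e_ss = 1/K_v = 0.00841.

0.00841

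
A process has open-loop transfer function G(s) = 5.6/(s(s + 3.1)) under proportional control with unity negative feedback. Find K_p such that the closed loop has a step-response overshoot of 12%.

From %OS = 100·exp(−πζ/√(1−ζ²)) = 12%, ζ = −ln(0.12)/√(π²+ln²(0.12)) = 0.5594.
Characteristic equation s² + 3.1s + 5.6K_p = 0 gives ζ = 3.1/(2√(5.6K_p)).
Setting ζ = 0.5594: √(5.6K_p) = 3.1/(2·0.5594) = 2.771, so K_p = 7.677/5.6 = 1.37.

K_p = 1.37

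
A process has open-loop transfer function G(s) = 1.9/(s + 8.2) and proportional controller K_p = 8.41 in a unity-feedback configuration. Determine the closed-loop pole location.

Closed-loop transfer function: T(s) = K_p·G(s)/(1 + K_p·G(s)) = 15.98/(s + 8.2 + 15.98) = 15.98/(s + 24.18).
The closed-loop pole is at s = −24.18.

s = -24.18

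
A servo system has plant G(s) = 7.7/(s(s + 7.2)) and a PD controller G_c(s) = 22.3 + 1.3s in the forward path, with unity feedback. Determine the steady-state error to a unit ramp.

The loop has one pole at the origin (type 1). Velocity error constant K_v = lim_{s→0} s·G_c(s)G(s) = 22.3·7.7/7.2 = 23.85.
Steady-state error to a unit ramp: e_ss = 1/K_v = 0.0419.

0.0419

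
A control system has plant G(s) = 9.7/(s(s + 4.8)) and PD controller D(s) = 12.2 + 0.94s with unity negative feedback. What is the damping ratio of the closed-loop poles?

Forward path: (12.2 + 0.94s)·9.7/(s(s+4.8)). The closed-loop characteristic equation is s² + (4.8 + 9.7·0.94)s + 9.7·12.2 = 0.
That is s² + 13.92s + 118.3 = 0, so ω_n = 10.88 rad/s and ζ = 13.92/(2·10.88) = 0.6397.

ζ = 0.64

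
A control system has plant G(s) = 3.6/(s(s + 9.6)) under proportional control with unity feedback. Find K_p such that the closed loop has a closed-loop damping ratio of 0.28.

Closed-loop characteristic equation: s² + 9.6s + K_p·3.6 = 0.
So ω_n = √(3.6K_p) and 2ζω_n = 9.6, giving ζ = 9.6/(2√(3.6K_p)).
Setting ζ = 0.28: √(3.6K_p) = 9.6/(2·0.28) = 17.14, so K_p = 293.9/3.6 = 81.6.

K_p = 81.6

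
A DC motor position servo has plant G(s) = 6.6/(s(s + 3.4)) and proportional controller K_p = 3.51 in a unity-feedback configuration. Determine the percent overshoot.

Closed-loop characteristic equation: s² + 3.4s + 23.17 = 0, so ω_n = 4.813 rad/s and ζ = 3.4/(2·4.813) = 0.3532.
%OS = 100·exp(−πζ/√(1−ζ²)) = 100·exp(−π·0.3532/√0.8752) = 30.5%.

30.5%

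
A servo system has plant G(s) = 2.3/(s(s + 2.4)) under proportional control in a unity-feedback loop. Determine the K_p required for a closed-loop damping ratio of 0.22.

Closed-loop characteristic equation: s² + 2.4s + K_p·2.3 = 0.
So ω_n = √(2.3K_p) and 2ζω_n = 2.4, giving ζ = 2.4/(2√(2.3K_p)).
Setting ζ = 0.22: √(2.3K_p) = 2.4/(2·0.22) = 5.455, so K_p = 29.75/2.3 = 12.9.

K_p = 12.9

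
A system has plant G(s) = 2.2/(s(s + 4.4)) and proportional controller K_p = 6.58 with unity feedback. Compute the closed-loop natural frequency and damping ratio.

With unity feedback the closed-loop characteristic equation is s² + 4.4s + 6.58·2.2 = s² + 4.4s + 14.48 = 0.
So ω_n² = 14.48 ⇒ ω_n = 3.805 rad/s, and ζ = 4.4/(2ω_n) = 0.578.

ω_n = 3.8 rad/s, ζ = 0.578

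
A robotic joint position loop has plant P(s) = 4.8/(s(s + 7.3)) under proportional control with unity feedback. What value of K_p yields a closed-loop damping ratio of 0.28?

K_p = 35.4

Closed-loop characteristic equation: s² + 7.3s + K_p·4.8 = 0.
So ω_n = √(4.8K_p) and 2ζω_n = 7.3, giving ζ = 7.3/(2√(4.8K_p)).
Setting ζ = 0.28: √(4.8K_p) = 7.3/(2·0.28) = 13.04, so K_p = 169.9/4.8 = 35.4.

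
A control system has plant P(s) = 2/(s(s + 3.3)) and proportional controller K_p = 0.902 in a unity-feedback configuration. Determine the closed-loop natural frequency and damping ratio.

1 + K_p·P(s) = 0 gives s² + 3.3s + 1.804 = 0.
Matching s² + 2ζω_n s + ω_n²: ω_n = √1.804 = 1.343 rad/s and 2ζω_n = 3.3, so ζ = 3.3/(2·1.343) = 1.23.

ω_n = 1.34 rad/s, ζ = 1.23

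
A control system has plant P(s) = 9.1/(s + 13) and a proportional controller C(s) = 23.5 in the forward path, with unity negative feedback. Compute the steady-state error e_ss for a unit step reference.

0.0573

The loop is type 0. Static position error constant K_pos = C(0)·P(0) = 23.5·0.7 = 16.45.
Steady-state error to a unit step: e_ss = 1/(1+K_pos) = 1/17.45 = 0.0573.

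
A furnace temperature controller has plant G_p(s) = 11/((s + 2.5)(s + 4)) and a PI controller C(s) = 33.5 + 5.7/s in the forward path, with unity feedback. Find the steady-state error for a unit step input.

0

The open loop C(s)G_p(s) has a pole at the origin (type 1), so the static position error constant is infinite and e_ss = 1/(1+∞) = 0.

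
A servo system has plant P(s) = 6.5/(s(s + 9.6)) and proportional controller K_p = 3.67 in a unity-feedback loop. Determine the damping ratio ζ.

The closed-loop denominator is s(s+9.6) + 3.67·6.5 = s² + 9.6s + 23.86.
So ω_n² = 23.86 ⇒ ω_n = 4.884 rad/s, and ζ = 9.6/(2ω_n) = 0.983.

ζ = 0.983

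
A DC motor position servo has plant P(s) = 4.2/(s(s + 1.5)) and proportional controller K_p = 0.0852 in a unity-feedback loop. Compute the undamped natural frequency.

ω_n = 0.598 rad/s

With unity feedback the closed-loop characteristic equation is s² + 1.5s + 0.0852·4.2 = s² + 1.5s + 0.3578 = 0.
So ω_n² = 0.3578 ⇒ ω_n = 0.5982 rad/s, and ζ = 1.5/(2ω_n) = 1.25.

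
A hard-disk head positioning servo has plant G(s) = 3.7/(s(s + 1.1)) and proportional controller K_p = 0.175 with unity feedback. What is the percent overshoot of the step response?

From 1 + K_pG(s) = 0: s² + 1.1s + 0.6475 = 0 ⇒ ω_n = 0.8047, ζ = 0.6835.
%OS = 100·exp(−πζ/√(1−ζ²)) = 100·exp(−π·0.6835/√0.5328) = 5.28%.

5.28%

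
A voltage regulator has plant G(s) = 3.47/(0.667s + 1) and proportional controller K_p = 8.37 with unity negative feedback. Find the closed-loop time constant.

Closed loop: T(s) = K_p·G/(1+K_p·G) = 29.04/(0.667s + 1 + 29.04), with pole at s = −(1 + 29.04)/0.667 = −45.04.
Closed-loop time constant τ = 1/45.04 = 0.0222 s.

τ = 0.0222 s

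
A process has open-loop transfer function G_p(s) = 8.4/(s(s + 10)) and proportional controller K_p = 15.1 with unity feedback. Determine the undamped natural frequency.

With unity feedback the closed-loop characteristic equation is s² + 10s + 15.1·8.4 = s² + 10s + 126.8 = 0.
So ω_n² = 126.8 ⇒ ω_n = 11.26 rad/s, and ζ = 10/(2ω_n) = 0.444.

ω_n = 11.3 rad/s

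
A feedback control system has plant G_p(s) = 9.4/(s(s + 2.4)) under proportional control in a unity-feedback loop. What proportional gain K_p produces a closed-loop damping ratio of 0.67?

K_p = 0.341

Closed-loop characteristic equation: s² + 2.4s + K_p·9.4 = 0.
So ω_n = √(9.4K_p) and 2ζω_n = 2.4, giving ζ = 2.4/(2√(9.4K_p)).
Setting ζ = 0.67: √(9.4K_p) = 2.4/(2·0.67) = 1.791, so K_p = 3.208/9.4 = 0.341.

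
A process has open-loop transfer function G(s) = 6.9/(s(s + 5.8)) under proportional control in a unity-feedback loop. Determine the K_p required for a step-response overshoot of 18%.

From %OS = 100·exp(−πζ/√(1−ζ²)) = 18%, ζ = −ln(0.18)/√(π²+ln²(0.18)) = 0.4791.
Characteristic equation s² + 5.8s + 6.9K_p = 0 gives ζ = 5.8/(2√(6.9K_p)).
Setting ζ = 0.4791: √(6.9K_p) = 5.8/(2·0.4791) = 6.053, so K_p = 36.64/6.9 = 5.31.

K_p = 5.31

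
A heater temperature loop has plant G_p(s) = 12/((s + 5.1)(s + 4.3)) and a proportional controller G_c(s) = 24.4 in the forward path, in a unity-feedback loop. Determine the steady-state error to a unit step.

The loop is type 0. Static position error constant K_pos = G_c(0)·G_p(0) = 24.4·0.5472 = 13.35.
Steady-state error to a unit step: e_ss = 1/(1+K_pos) = 1/14.35 = 0.0697.

0.0697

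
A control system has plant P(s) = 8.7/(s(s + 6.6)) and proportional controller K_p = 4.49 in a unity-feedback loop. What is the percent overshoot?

Closed-loop characteristic equation: s² + 6.6s + 39.06 = 0, so ω_n = 6.25 rad/s and ζ = 6.6/(2·6.25) = 0.528.
%OS = 100·exp(−πζ/√(1−ζ²)) = 100·exp(−π·0.528/√0.7212) = 14.2%.

14.2%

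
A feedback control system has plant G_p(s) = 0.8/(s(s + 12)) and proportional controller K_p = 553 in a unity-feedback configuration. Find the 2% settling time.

T_s ≈ 0.667 s

The closed-loop denominator s² + 12s + 442.4 gives ω_n = √442.4 = 21.03 and ζ = 12/(2ω_n) = 0.2853.
2% settling time T_s ≈ 4/(ζω_n) = 4/6 = 0.667 s.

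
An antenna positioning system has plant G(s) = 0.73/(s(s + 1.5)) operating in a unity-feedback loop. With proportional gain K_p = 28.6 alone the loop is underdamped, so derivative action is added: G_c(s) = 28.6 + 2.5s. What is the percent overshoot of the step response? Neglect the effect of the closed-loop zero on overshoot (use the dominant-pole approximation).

29.3%

Forward path: (28.6 + 2.5s)·0.73/(s(s+1.5)). The closed-loop characteristic equation is s² + (1.5 + 0.73·2.5)s + 0.73·28.6 = 0.
That is s² + 3.325s + 20.88 = 0, so ω_n = 4.569 rad/s and ζ = 3.325/(2·4.569) = 0.3638.
%OS = 100·exp(−πζ/√(1−ζ²)) = 29.3%.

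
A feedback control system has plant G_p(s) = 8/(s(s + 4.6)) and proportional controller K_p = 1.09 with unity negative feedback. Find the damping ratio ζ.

ζ = 0.779

The closed-loop denominator is s(s+4.6) + 1.09·8 = s² + 4.6s + 8.72.
So ω_n² = 8.72 ⇒ ω_n = 2.953 rad/s, and ζ = 4.6/(2ω_n) = 0.779.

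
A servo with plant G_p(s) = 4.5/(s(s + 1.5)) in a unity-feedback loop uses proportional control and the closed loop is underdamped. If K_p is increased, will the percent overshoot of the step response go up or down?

ζ = 1.5/(2√(4.5K_p)) decreases as K_p grows; lower damping means more overshoot.

increase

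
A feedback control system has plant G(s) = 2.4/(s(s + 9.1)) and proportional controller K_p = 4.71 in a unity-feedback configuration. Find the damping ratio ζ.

1 + K_p·G(s) = 0 gives s² + 9.1s + 11.3 = 0.
So ω_n² = 11.3 ⇒ ω_n = 3.362 rad/s, and ζ = 9.1/(2ω_n) = 1.35.

ζ = 1.35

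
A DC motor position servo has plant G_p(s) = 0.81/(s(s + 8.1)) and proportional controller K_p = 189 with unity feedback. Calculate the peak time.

From 1 + K_pG_p(s) = 0: s² + 8.1s + 153.1 = 0 ⇒ ω_n = 12.37, ζ = 0.3273.
Damped frequency ω_d = ω_n√(1−ζ²) = 11.69 rad/s, so peak time T_p = π/ω_d = 0.269 s.

T_p = 0.269 s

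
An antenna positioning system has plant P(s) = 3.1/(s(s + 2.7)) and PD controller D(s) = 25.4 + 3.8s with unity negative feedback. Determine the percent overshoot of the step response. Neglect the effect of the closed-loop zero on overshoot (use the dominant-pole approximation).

Forward path: (25.4 + 3.8s)·3.1/(s(s+2.7)). The closed-loop characteristic equation is s² + (2.7 + 3.1·3.8)s + 3.1·25.4 = 0.
That is s² + 14.48s + 78.74 = 0, so ω_n = 8.874 rad/s and ζ = 14.48/(2·8.874) = 0.8159.
%OS = 100·exp(−πζ/√(1−ζ²)) = 1.19%.

1.19%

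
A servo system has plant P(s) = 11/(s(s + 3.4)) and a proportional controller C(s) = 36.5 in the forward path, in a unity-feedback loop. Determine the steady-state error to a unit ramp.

0.00847

The loop has one pole at the origin (type 1). Velocity error constant K_v = lim_{s→0} s·C(s)P(s) = 36.5·11/3.4 = 118.1.
Steady-state error to a unit ramp: e_ss = 1/K_v = 0.00847.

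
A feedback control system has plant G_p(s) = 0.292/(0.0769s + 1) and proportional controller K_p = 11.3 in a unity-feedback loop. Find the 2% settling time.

T_s ≈ 0.0715 s

Closed loop: T(s) = K_p·G_p/(1+K_p·G_p) = 3.3/(0.0769s + 1 + 3.3), with pole at s = −(1 + 3.3)/0.0769 = −55.91.
τ = 1/55.91 = 0.01789 s, so 2% settling time ≈ 4τ = 0.0715 s.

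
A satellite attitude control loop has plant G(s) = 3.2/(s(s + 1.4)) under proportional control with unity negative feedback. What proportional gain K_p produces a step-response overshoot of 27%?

K_p = 1.03

From %OS = 100·exp(−πζ/√(1−ζ²)) = 27%, ζ = −ln(0.27)/√(π²+ln²(0.27)) = 0.3847.
Characteristic equation s² + 1.4s + 3.2K_p = 0 gives ζ = 1.4/(2√(3.2K_p)).
Setting ζ = 0.3847: √(3.2K_p) = 1.4/(2·0.3847) = 1.82, so K_p = 3.311/3.2 = 1.03.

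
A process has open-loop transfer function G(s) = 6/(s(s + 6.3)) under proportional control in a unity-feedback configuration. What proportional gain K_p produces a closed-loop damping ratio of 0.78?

Closed-loop characteristic equation: s² + 6.3s + K_p·6 = 0.
So ω_n = √(6K_p) and 2ζω_n = 6.3, giving ζ = 6.3/(2√(6K_p)).
Setting ζ = 0.78: √(6K_p) = 6.3/(2·0.78) = 4.038, so K_p = 16.31/6 = 2.72.

K_p = 2.72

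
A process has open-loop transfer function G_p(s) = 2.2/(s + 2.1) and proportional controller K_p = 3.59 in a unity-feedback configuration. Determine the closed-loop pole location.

Closed-loop transfer function: T(s) = K_p·G_p(s)/(1 + K_p·G_p(s)) = 7.898/(s + 2.1 + 7.898) = 7.898/(s + 9.998).
The closed-loop pole is at s = −9.998.

s = -9.998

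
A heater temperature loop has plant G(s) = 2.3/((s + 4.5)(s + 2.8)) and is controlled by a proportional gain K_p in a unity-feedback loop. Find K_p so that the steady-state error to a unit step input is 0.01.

The loop is type 0, so e_ss(step) = 1/(1 + K_pos) with K_pos = K_p·G(0).
G(0) = 0.1825. Require 1/(1 + K_p·0.1825) = 0.01, so 1 + 0.1825·K_p = 100.
K_p = (100 − 1)/0.1825 = 542.

K_p = 542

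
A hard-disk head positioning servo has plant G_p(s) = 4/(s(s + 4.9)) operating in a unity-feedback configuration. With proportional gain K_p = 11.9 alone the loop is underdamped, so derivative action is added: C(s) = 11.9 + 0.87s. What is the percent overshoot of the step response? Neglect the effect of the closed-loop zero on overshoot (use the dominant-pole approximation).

9.06%

Forward path: (11.9 + 0.87s)·4/(s(s+4.9)). The closed-loop characteristic equation is s² + (4.9 + 4·0.87)s + 4·11.9 = 0.
That is s² + 8.38s + 47.6 = 0, so ω_n = 6.899 rad/s and ζ = 8.38/(2·6.899) = 0.6073.
%OS = 100·exp(−πζ/√(1−ζ²)) = 9.06%.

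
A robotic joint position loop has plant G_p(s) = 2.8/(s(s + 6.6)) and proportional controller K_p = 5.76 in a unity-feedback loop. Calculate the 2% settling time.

T_s ≈ 1.21 s

From 1 + K_pG_p(s) = 0: s² + 6.6s + 16.13 = 0 ⇒ ω_n = 4.016, ζ = 0.8217.
2% settling time T_s ≈ 4/(ζω_n) = 4/3.3 = 1.21 s.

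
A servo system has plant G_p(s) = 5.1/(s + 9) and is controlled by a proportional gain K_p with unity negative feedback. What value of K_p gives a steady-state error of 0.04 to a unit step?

Steady-state error for a unit step on this type-0 loop is 1/(1 + K_p·G_p(0)).
G_p(0) = 0.5667. Require 1/(1 + K_p·0.5667) = 0.04, so 1 + 0.5667·K_p = 25.
K_p = (25 − 1)/0.5667 = 42.4.

K_p = 42.4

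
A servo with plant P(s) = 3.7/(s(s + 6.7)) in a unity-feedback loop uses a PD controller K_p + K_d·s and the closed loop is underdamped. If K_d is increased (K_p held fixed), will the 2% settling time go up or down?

decrease

Characteristic equation s² + (6.7 + 3.7K_d)s + 3.7K_p = 0: raising K_d increases ζω_n = (6.7+3.7K_d)/2 while the loop stays underdamped, so T_s ≈ 4/(ζω_n) decreases.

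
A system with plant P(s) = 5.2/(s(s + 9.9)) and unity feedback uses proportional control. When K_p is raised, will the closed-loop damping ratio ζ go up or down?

decrease

ζ = 9.9/(2√(5.2K_p)); increasing K_p raises the denominator, so ζ falls.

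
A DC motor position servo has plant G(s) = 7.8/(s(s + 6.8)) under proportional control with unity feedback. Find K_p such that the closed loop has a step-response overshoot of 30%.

From %OS = 100·exp(−πζ/√(1−ζ²)) = 30%, ζ = −ln(0.3)/√(π²+ln²(0.3)) = 0.3579.
Characteristic equation s² + 6.8s + 7.8K_p = 0 gives ζ = 6.8/(2√(7.8K_p)).
Setting ζ = 0.3579: √(7.8K_p) = 6.8/(2·0.3579) = 9.501, so K_p = 90.27/7.8 = 11.6.

K_p = 11.6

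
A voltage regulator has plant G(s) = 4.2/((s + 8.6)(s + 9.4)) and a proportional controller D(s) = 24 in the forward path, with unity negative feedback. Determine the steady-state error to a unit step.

0.445

The loop is type 0. Static position error constant K_pos = D(0)·G(0) = 24·0.05195 = 1.247.
Steady-state error to a unit step: e_ss = 1/(1+K_pos) = 1/2.247 = 0.445.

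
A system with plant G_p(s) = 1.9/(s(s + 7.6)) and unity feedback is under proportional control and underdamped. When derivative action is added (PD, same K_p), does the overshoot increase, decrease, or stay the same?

decrease

The derivative term adds K·K_d to the s-coefficient of the characteristic equation, raising 2ζω_n while ω_n is unchanged; ζ increases, so overshoot decreases.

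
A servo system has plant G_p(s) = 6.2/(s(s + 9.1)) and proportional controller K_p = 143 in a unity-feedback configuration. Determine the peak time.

Closed-loop characteristic equation: s² + 9.1s + 886.6 = 0, so ω_n = 29.78 rad/s and ζ = 9.1/(2·29.78) = 0.1528.
Damped frequency ω_d = ω_n√(1−ζ²) = 29.43 rad/s, so peak time T_p = π/ω_d = 0.107 s.

T_p = 0.107 s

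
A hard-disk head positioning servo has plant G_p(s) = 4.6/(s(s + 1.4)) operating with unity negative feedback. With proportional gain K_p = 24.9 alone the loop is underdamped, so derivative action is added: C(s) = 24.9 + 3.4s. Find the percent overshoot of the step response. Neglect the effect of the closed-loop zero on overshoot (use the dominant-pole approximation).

1.6%

Forward path: (24.9 + 3.4s)·4.6/(s(s+1.4)). The closed-loop characteristic equation is s² + (1.4 + 4.6·3.4)s + 4.6·24.9 = 0.
That is s² + 17.04s + 114.5 = 0, so ω_n = 10.7 rad/s and ζ = 17.04/(2·10.7) = 0.7961.
%OS = 100·exp(−πζ/√(1−ζ²)) = 1.6%.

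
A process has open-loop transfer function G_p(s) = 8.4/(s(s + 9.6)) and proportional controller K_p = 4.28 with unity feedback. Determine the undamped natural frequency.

1 + K_p·G_p(s) = 0 gives s² + 9.6s + 35.95 = 0.
Matching s² + 2ζω_n s + ω_n²: ω_n = √35.95 = 5.996 rad/s and 2ζω_n = 9.6, so ζ = 9.6/(2·5.996) = 0.801.

ω_n = 6 rad/s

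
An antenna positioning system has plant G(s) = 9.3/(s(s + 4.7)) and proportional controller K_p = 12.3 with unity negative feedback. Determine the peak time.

The closed-loop denominator s² + 4.7s + 114.4 gives ω_n = √114.4 = 10.7 and ζ = 4.7/(2ω_n) = 0.2197.
Damped frequency ω_d = ω_n√(1−ζ²) = 10.43 rad/s, so peak time T_p = π/ω_d = 0.301 s.

T_p = 0.301 s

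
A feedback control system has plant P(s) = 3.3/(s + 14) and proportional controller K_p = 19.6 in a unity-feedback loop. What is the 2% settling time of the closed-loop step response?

Closed-loop transfer function: T(s) = K_p·P(s)/(1 + K_p·P(s)) = 64.68/(s + 14 + 64.68) = 64.68/(s + 78.68).
Time constant τ = 1/78.68 = 0.01271 s, so the 2% settling time is about 4τ = 0.0508 s.

T_s ≈ 0.0508 s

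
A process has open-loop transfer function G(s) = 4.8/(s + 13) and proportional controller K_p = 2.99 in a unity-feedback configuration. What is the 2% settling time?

T_s ≈ 0.146 s

Closed-loop transfer function: T(s) = K_p·G(s)/(1 + K_p·G(s)) = 14.35/(s + 13 + 14.35) = 14.35/(s + 27.35).
Time constant τ = 1/27.35 = 0.03656 s, so the 2% settling time is about 4τ = 0.146 s.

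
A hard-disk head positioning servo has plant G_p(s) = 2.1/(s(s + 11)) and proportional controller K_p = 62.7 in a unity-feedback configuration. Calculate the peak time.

The closed-loop denominator s² + 11s + 131.7 gives ω_n = √131.7 = 11.47 and ζ = 11/(2ω_n) = 0.4793.
Damped frequency ω_d = ω_n√(1−ζ²) = 10.07 rad/s, so peak time T_p = π/ω_d = 0.312 s.

T_p = 0.312 s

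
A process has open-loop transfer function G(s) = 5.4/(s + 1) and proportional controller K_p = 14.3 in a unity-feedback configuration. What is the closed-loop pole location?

Closed-loop transfer function: T(s) = K_p·G(s)/(1 + K_p·G(s)) = 77.22/(s + 1 + 77.22) = 77.22/(s + 78.22).
The closed-loop pole is at s = −78.22.

s = -78.22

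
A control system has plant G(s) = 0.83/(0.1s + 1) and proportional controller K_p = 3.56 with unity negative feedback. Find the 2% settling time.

T_s ≈ 0.101 s

Closed loop: T(s) = K_p·G/(1+K_p·G) = 2.955/(0.1s + 1 + 2.955), with pole at s = −(1 + 2.955)/0.1 = −39.55.
τ = 1/39.55 = 0.02529 s, so 2% settling time ≈ 4τ = 0.101 s.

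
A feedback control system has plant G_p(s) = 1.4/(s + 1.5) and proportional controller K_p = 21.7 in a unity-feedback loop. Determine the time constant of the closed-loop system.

Closed-loop transfer function: T(s) = K_p·G_p(s)/(1 + K_p·G_p(s)) = 30.38/(s + 1.5 + 30.38) = 30.38/(s + 31.88).
Time constant τ = 1/31.88 = 0.0314 s.

τ = 0.0314 s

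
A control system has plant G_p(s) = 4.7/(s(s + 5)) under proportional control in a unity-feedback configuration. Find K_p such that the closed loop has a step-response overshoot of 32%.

K_p = 11.4

From %OS = 100·exp(−πζ/√(1−ζ²)) = 32%, ζ = −ln(0.32)/√(π²+ln²(0.32)) = 0.341.
Characteristic equation s² + 5s + 4.7K_p = 0 gives ζ = 5/(2√(4.7K_p)).
Setting ζ = 0.341: √(4.7K_p) = 5/(2·0.341) = 7.332, so K_p = 53.76/4.7 = 11.4.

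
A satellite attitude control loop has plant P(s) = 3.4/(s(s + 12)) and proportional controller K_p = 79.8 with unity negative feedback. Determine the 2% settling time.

T_s ≈ 0.667 s

Closed-loop characteristic equation: s² + 12s + 271.3 = 0, so ω_n = 16.47 rad/s and ζ = 12/(2·16.47) = 0.3643.
2% settling time T_s ≈ 4/(ζω_n) = 4/6 = 0.667 s.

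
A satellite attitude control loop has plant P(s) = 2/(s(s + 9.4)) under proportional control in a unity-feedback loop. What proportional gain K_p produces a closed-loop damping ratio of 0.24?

K_p = 192

Closed-loop characteristic equation: s² + 9.4s + K_p·2 = 0.
So ω_n = √(2K_p) and 2ζω_n = 9.4, giving ζ = 9.4/(2√(2K_p)).
Setting ζ = 0.24: √(2K_p) = 9.4/(2·0.24) = 19.58, so K_p = 383.5/2 = 192.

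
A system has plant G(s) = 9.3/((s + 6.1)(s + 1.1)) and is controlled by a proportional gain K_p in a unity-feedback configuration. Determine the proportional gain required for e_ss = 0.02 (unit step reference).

K_p = 35.4

The loop is type 0, so e_ss(step) = 1/(1 + K_pos) with K_pos = K_p·G(0).
G(0) = 1.386. Require 1/(1 + K_p·1.386) = 0.02, so 1 + 1.386·K_p = 50.
K_p = (50 − 1)/1.386 = 35.4.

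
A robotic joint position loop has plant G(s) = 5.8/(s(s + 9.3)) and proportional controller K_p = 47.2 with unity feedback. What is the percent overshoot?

39.9%

The closed-loop denominator s² + 9.3s + 273.8 gives ω_n = √273.8 = 16.55 and ζ = 9.3/(2ω_n) = 0.281.
%OS = 100·exp(−πζ/√(1−ζ²)) = 100·exp(−π·0.281/√0.921) = 39.9%.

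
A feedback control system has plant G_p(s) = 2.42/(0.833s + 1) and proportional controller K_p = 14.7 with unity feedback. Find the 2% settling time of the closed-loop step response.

Closed loop: T(s) = K_p·G_p/(1+K_p·G_p) = 35.57/(0.833s + 1 + 35.57), with pole at s = −(1 + 35.57)/0.833 = −43.91.
τ = 1/43.91 = 0.02278 s, so 2% settling time ≈ 4τ = 0.0911 s.

T_s ≈ 0.0911 s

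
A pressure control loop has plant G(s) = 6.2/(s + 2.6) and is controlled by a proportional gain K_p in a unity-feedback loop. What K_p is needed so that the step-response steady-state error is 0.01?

K_p = 41.5

Steady-state error for a unit step on this type-0 loop is 1/(1 + K_p·G(0)).
G(0) = 2.385. Require 1/(1 + K_p·2.385) = 0.01, so 1 + 2.385·K_p = 100.
K_p = (100 − 1)/2.385 = 41.5.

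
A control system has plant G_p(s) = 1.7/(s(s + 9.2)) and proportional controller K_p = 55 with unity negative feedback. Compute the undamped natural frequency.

ω_n = 9.67 rad/s

1 + K_p·G_p(s) = 0 gives s² + 9.2s + 93.5 = 0.
So ω_n² = 93.5 ⇒ ω_n = 9.67 rad/s, and ζ = 9.2/(2ω_n) = 0.476.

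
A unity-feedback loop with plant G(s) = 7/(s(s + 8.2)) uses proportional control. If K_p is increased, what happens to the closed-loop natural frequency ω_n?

increase

ω_n = √(7·K_p), which grows with K_p.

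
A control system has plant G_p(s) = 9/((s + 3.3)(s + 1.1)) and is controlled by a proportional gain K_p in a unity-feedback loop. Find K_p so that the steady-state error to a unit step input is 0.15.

Steady-state error for a unit step on this type-0 loop is 1/(1 + K_p·G_p(0)).
G_p(0) = 2.479. Require 1/(1 + K_p·2.479) = 0.15, so 1 + 2.479·K_p = 6.667.
K_p = (6.667 − 1)/2.479 = 2.29.

K_p = 2.29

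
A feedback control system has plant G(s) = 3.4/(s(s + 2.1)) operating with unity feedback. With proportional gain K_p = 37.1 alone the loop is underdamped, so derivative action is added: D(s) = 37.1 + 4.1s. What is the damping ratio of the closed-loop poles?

Forward path: (37.1 + 4.1s)·3.4/(s(s+2.1)). The closed-loop characteristic equation is s² + (2.1 + 3.4·4.1)s + 3.4·37.1 = 0.
That is s² + 16.04s + 126.1 = 0, so ω_n = 11.23 rad/s and ζ = 16.04/(2·11.23) = 0.7141.

ζ = 0.714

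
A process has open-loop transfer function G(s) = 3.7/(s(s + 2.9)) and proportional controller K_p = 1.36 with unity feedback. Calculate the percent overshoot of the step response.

The closed-loop denominator s² + 2.9s + 5.032 gives ω_n = √5.032 = 2.243 and ζ = 2.9/(2ω_n) = 0.6464.
%OS = 100·exp(−πζ/√(1−ζ²)) = 100·exp(−π·0.6464/√0.5822) = 6.98%.

6.98%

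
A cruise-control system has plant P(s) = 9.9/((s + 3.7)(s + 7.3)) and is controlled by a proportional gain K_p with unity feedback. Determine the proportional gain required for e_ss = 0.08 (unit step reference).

For a type-0 loop with proportional control, e_ss = 1/(1 + K_p·P(0)).
P(0) = 0.3665. Require 1/(1 + K_p·0.3665) = 0.08, so 1 + 0.3665·K_p = 12.5.
K_p = (12.5 − 1)/0.3665 = 31.4.

K_p = 31.4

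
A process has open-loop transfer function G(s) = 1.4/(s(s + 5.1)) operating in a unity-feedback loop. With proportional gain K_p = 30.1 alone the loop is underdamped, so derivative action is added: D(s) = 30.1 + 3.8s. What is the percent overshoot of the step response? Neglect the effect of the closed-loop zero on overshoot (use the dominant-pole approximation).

Forward path: (30.1 + 3.8s)·1.4/(s(s+5.1)). The closed-loop characteristic equation is s² + (5.1 + 1.4·3.8)s + 1.4·30.1 = 0.
That is s² + 10.42s + 42.14 = 0, so ω_n = 6.492 rad/s and ζ = 10.42/(2·6.492) = 0.8026.
%OS = 100·exp(−πζ/√(1−ζ²)) = 1.46%.

1.46%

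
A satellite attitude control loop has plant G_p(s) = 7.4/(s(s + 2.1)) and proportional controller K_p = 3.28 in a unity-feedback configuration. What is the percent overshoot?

The closed-loop denominator s² + 2.1s + 24.27 gives ω_n = √24.27 = 4.927 and ζ = 2.1/(2ω_n) = 0.2131.
%OS = 100·exp(−πζ/√(1−ζ²)) = 100·exp(−π·0.2131/√0.9546) = 50.4%.

50.4%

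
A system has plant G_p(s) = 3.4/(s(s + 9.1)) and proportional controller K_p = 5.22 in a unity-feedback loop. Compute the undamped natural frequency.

ω_n = 4.21 rad/s

The closed-loop denominator is s(s+9.1) + 5.22·3.4 = s² + 9.1s + 17.75.
So ω_n² = 17.75 ⇒ ω_n = 4.213 rad/s, and ζ = 9.1/(2ω_n) = 1.08.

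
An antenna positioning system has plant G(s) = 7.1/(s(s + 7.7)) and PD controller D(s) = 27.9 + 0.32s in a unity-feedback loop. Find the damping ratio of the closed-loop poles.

ζ = 0.354

Forward path: (27.9 + 0.32s)·7.1/(s(s+7.7)). The closed-loop characteristic equation is s² + (7.7 + 7.1·0.32)s + 7.1·27.9 = 0.
That is s² + 9.972s + 198.1 = 0, so ω_n = 14.07 rad/s and ζ = 9.972/(2·14.07) = 0.3543.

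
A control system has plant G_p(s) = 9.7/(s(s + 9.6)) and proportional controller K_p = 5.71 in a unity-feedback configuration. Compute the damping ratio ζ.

ζ = 0.645

1 + K_p·G_p(s) = 0 gives s² + 9.6s + 55.39 = 0.
So ω_n² = 55.39 ⇒ ω_n = 7.442 rad/s, and ζ = 9.6/(2ω_n) = 0.645.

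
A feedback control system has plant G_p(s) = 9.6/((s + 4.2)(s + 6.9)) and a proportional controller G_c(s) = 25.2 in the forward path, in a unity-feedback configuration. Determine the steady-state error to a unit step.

0.107

The loop is type 0. Static position error constant K_pos = G_c(0)·G_p(0) = 25.2·0.3313 = 8.348.
Steady-state error to a unit step: e_ss = 1/(1+K_pos) = 1/9.348 = 0.107.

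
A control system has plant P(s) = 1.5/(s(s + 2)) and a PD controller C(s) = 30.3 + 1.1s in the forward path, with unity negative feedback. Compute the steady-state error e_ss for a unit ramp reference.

The loop has one pole at the origin (type 1). Velocity error constant K_v = lim_{s→0} s·C(s)P(s) = 30.3·1.5/2 = 22.73.
Steady-state error to a unit ramp: e_ss = 1/K_v = 0.044.

0.044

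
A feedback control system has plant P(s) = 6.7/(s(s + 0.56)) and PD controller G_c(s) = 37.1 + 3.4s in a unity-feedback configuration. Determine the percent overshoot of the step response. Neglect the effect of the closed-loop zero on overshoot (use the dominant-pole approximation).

Forward path: (37.1 + 3.4s)·6.7/(s(s+0.56)). The closed-loop characteristic equation is s² + (0.56 + 6.7·3.4)s + 6.7·37.1 = 0.
That is s² + 23.34s + 248.6 = 0, so ω_n = 15.77 rad/s and ζ = 23.34/(2·15.77) = 0.7402.
%OS = 100·exp(−πζ/√(1−ζ²)) = 3.15%.

3.15%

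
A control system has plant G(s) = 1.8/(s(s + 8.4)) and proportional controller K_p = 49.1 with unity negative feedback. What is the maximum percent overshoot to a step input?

Closed-loop characteristic equation: s² + 8.4s + 88.38 = 0, so ω_n = 9.401 rad/s and ζ = 8.4/(2·9.401) = 0.4468.
%OS = 100·exp(−πζ/√(1−ζ²)) = 100·exp(−π·0.4468/√0.8004) = 20.8%.

20.8%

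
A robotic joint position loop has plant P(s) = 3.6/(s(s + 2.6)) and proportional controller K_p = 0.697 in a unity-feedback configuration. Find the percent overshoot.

The closed-loop denominator s² + 2.6s + 2.509 gives ω_n = √2.509 = 1.584 and ζ = 2.6/(2ω_n) = 0.8207.
%OS = 100·exp(−πζ/√(1−ζ²)) = 100·exp(−π·0.8207/√0.3265) = 1.1%.

1.1%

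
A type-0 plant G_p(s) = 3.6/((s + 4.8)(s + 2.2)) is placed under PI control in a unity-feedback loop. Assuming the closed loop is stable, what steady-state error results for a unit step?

0

The PI controller's integrator makes the forward path type 1, so e_ss to a step is zero.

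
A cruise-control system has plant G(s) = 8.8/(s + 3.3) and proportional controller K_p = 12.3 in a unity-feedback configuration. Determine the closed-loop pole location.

s = -111.5

Closed-loop transfer function: T(s) = K_p·G(s)/(1 + K_p·G(s)) = 108.2/(s + 3.3 + 108.2) = 108.2/(s + 111.5).
The closed-loop pole is at s = −111.5.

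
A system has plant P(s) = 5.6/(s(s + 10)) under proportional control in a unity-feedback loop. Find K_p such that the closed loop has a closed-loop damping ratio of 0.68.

Closed-loop characteristic equation: s² + 10s + K_p·5.6 = 0.
So ω_n = √(5.6K_p) and 2ζω_n = 10, giving ζ = 10/(2√(5.6K_p)).
Setting ζ = 0.68: √(5.6K_p) = 10/(2·0.68) = 7.353, so K_p = 54.07/5.6 = 9.65.

K_p = 9.65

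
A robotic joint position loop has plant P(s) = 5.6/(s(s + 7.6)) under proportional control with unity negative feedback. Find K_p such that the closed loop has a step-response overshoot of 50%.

From %OS = 100·exp(−πζ/√(1−ζ²)) = 50%, ζ = −ln(0.5)/√(π²+ln²(0.5)) = 0.2155.
Characteristic equation s² + 7.6s + 5.6K_p = 0 gives ζ = 7.6/(2√(5.6K_p)).
Setting ζ = 0.2155: √(5.6K_p) = 7.6/(2·0.2155) = 17.64, so K_p = 311.1/5.6 = 55.5.

K_p = 55.5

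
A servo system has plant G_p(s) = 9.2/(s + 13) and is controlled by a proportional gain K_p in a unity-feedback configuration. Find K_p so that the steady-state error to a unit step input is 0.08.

For a type-0 loop with proportional control, e_ss = 1/(1 + K_p·G_p(0)).
G_p(0) = 0.7077. Require 1/(1 + K_p·0.7077) = 0.08, so 1 + 0.7077·K_p = 12.5.
K_p = (12.5 − 1)/0.7077 = 16.2.

K_p = 16.2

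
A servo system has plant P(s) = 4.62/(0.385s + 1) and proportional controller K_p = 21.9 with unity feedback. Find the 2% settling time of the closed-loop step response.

T_s ≈ 0.0151 s

Closed loop: T(s) = K_p·P/(1+K_p·P) = 101.2/(0.385s + 1 + 101.2), with pole at s = −(1 + 101.2)/0.385 = −265.4.
τ = 1/265.4 = 0.003768 s, so 2% settling time ≈ 4τ = 0.0151 s.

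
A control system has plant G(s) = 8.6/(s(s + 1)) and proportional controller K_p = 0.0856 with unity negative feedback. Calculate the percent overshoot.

10.5%

From 1 + K_pG(s) = 0: s² + 1s + 0.7362 = 0 ⇒ ω_n = 0.858, ζ = 0.5828.
%OS = 100·exp(−πζ/√(1−ζ²)) = 100·exp(−π·0.5828/√0.6604) = 10.5%.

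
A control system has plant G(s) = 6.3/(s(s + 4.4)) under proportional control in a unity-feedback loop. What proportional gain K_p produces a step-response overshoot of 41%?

From %OS = 100·exp(−πζ/√(1−ζ²)) = 41%, ζ = −ln(0.41)/√(π²+ln²(0.41)) = 0.273.
Characteristic equation s² + 4.4s + 6.3K_p = 0 gives ζ = 4.4/(2√(6.3K_p)).
Setting ζ = 0.273: √(6.3K_p) = 4.4/(2·0.273) = 8.058, so K_p = 64.93/6.3 = 10.3.

K_p = 10.3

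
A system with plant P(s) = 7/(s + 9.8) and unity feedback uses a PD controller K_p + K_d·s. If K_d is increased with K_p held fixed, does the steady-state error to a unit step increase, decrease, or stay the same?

K_d affects only the transient (the s-coefficient); the DC loop gain, and hence e_ss, depends only on K_p.

unchanged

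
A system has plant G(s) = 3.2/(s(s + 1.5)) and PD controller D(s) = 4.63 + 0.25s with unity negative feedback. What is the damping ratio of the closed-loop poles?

ζ = 0.299

Forward path: (4.63 + 0.25s)·3.2/(s(s+1.5)). The closed-loop characteristic equation is s² + (1.5 + 3.2·0.25)s + 3.2·4.63 = 0.
That is s² + 2.3s + 14.82 = 0, so ω_n = 3.849 rad/s and ζ = 2.3/(2·3.849) = 0.2988.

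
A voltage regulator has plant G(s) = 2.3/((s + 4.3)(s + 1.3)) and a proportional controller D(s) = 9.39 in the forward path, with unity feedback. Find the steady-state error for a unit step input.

The loop is type 0. Static position error constant K_pos = D(0)·G(0) = 9.39·0.4114 = 3.864.
Steady-state error to a unit step: e_ss = 1/(1+K_pos) = 1/4.864 = 0.206.

0.206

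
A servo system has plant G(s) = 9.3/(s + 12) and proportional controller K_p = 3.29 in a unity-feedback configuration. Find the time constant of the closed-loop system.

τ = 0.0235 s

Closed-loop transfer function: T(s) = K_p·G(s)/(1 + K_p·G(s)) = 30.6/(s + 12 + 30.6) = 30.6/(s + 42.6).
Time constant τ = 1/42.6 = 0.0235 s.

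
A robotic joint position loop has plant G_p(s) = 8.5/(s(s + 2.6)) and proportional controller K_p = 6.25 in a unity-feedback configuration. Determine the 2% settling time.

T_s ≈ 3.08 s

From 1 + K_pG_p(s) = 0: s² + 2.6s + 53.12 = 0 ⇒ ω_n = 7.289, ζ = 0.1784.
2% settling time T_s ≈ 4/(ζω_n) = 4/1.3 = 3.08 s.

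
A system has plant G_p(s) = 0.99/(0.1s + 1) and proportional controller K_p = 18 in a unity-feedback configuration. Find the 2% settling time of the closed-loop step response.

Closed loop: T(s) = K_p·G_p/(1+K_p·G_p) = 17.82/(0.1s + 1 + 17.82), with pole at s = −(1 + 17.82)/0.1 = −188.2.
τ = 1/188.2 = 0.005313 s, so 2% settling time ≈ 4τ = 0.0213 s.

T_s ≈ 0.0213 s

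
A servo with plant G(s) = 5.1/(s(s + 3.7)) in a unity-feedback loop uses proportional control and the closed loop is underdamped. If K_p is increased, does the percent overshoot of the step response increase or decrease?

Characteristic equation s² + 3.7s + K_p·5.1 = 0: raising K_p raises ω_n while 2ζω_n = 3.7 is fixed, so ζ falls and overshoot grows.

increase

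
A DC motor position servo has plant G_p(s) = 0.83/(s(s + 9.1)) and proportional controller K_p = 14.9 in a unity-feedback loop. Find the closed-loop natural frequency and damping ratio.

The closed-loop denominator is s(s+9.1) + 14.9·0.83 = s² + 9.1s + 12.37.
So ω_n² = 12.37 ⇒ ω_n = 3.517 rad/s, and ζ = 9.1/(2ω_n) = 1.29.

ω_n = 3.52 rad/s, ζ = 1.29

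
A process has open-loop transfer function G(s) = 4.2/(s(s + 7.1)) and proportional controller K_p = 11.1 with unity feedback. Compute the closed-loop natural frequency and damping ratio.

With unity feedback the closed-loop characteristic equation is s² + 7.1s + 11.1·4.2 = s² + 7.1s + 46.62 = 0.
So ω_n² = 46.62 ⇒ ω_n = 6.828 rad/s, and ζ = 7.1/(2ω_n) = 0.52.

ω_n = 6.83 rad/s, ζ = 0.52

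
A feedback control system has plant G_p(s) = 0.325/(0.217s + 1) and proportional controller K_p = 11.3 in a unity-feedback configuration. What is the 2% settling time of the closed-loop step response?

Closed loop: T(s) = K_p·G_p/(1+K_p·G_p) = 3.673/(0.217s + 1 + 3.673), with pole at s = −(1 + 3.673)/0.217 = −21.53.
τ = 1/21.53 = 0.04644 s, so 2% settling time ≈ 4τ = 0.186 s.

T_s ≈ 0.186 s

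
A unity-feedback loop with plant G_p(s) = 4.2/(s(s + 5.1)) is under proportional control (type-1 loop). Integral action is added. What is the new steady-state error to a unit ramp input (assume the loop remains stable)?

The integrator raises the loop to type 2, so K_v → ∞ and e_ss to a ramp is zero.

0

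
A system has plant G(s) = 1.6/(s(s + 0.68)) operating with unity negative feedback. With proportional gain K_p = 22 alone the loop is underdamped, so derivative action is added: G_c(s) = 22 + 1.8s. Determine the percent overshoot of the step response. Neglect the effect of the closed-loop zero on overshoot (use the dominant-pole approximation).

Forward path: (22 + 1.8s)·1.6/(s(s+0.68)). The closed-loop characteristic equation is s² + (0.68 + 1.6·1.8)s + 1.6·22 = 0.
That is s² + 3.56s + 35.2 = 0, so ω_n = 5.933 rad/s and ζ = 3.56/(2·5.933) = 0.3.
%OS = 100·exp(−πζ/√(1−ζ²)) = 37.2%.

37.2%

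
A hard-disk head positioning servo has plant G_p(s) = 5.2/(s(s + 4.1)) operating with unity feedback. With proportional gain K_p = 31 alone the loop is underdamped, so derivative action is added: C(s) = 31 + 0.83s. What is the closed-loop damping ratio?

Forward path: (31 + 0.83s)·5.2/(s(s+4.1)). The closed-loop characteristic equation is s² + (4.1 + 5.2·0.83)s + 5.2·31 = 0.
That is s² + 8.416s + 161.2 = 0, so ω_n = 12.7 rad/s and ζ = 8.416/(2·12.7) = 0.3314.

ζ = 0.331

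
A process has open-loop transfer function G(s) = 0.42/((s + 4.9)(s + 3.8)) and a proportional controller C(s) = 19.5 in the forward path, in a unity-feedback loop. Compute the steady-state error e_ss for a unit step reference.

The loop is type 0. Static position error constant K_pos = C(0)·G(0) = 19.5·0.02256 = 0.4398.
Steady-state error to a unit step: e_ss = 1/(1+K_pos) = 1/1.44 = 0.695.

0.695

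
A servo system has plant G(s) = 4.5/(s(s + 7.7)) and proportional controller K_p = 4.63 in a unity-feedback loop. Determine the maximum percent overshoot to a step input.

The closed-loop denominator s² + 7.7s + 20.84 gives ω_n = √20.84 = 4.565 and ζ = 7.7/(2ω_n) = 0.8435.
%OS = 100·exp(−πζ/√(1−ζ²)) = 100·exp(−π·0.8435/√0.2886) = 0.721%.

0.721%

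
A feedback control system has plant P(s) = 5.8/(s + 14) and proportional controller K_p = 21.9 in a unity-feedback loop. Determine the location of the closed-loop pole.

Closed-loop transfer function: T(s) = K_p·P(s)/(1 + K_p·P(s)) = 127/(s + 14 + 127) = 127/(s + 141).
The closed-loop pole is at s = −141.

s = -141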